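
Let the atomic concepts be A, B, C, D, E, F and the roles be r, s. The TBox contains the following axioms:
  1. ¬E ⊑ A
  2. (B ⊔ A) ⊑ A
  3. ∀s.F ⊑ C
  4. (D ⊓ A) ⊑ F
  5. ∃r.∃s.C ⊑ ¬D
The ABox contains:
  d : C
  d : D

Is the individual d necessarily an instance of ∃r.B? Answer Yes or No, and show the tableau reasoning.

No

1. d : ∃r.B?  L(d) = {C, D} ∪ {∀r.¬B}
   open: L(d) ⊇ {C, D, E, ¬A, ¬B, …} — d ∉ ∃r.B possible
2. Hence d : ∃r.B: not entailed.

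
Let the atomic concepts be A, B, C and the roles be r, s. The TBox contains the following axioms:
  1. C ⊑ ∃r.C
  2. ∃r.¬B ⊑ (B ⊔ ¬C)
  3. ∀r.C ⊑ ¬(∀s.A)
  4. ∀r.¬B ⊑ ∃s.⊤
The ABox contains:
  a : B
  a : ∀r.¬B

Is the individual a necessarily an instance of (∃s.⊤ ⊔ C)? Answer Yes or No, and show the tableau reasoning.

1. a : (∃s.⊤ ⊔ C)?  L(a) = {B, ∀r.¬B} ∪ {(∀s.⊥ ⊓ ¬C)}
   clash ⊥ at an ∃-successor — a ∈ (∃s.⊤ ⊔ C)
2. Hence a : (∃s.⊤ ⊔ C): entailed.

Yes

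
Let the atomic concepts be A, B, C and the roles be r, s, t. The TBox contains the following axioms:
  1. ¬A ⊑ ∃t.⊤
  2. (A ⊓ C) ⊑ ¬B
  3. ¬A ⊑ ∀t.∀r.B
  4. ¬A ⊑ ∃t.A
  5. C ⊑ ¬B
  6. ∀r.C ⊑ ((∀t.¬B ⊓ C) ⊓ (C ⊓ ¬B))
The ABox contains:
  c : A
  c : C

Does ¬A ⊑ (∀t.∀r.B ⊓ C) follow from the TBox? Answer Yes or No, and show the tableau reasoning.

1. ¬A ⊑ (∀t.∀r.B ⊓ C)  ⇔  (¬A ⊓ (∃t.∃r.¬B ⊔ ¬C)) unsat w.r.t. T
   apply at x₀: ¬A⊑∃t.⊤; ¬A⊑∀t.∀r.B; ¬A⊑∃t.A
   open: L(x₀) ⊇ {¬A, ¬C, ∀t.∀r.B, ∃r.¬C, ∃t.A, …} (+ ∃-successors)
2. Hence ¬A ⊑ (∀t.∀r.B ⊓ C): not entailed.

No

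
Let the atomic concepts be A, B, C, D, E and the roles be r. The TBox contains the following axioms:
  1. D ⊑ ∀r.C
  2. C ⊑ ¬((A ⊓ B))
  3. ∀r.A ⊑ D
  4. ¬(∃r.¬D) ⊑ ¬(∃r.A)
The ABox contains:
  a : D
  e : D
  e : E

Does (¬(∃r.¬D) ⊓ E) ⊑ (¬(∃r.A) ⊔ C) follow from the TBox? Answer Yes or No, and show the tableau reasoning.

1. (¬(∃r.¬D) ⊓ E) ⊑ (¬(∃r.A) ⊔ C)  ⇔  ((∀r.D ⊓ E) ⊓ (∃r.A ⊓ ¬C)) unsat w.r.t. T
   all branches close; clash {A, ¬A} at an ∃-successor
2. Hence (¬(∃r.¬D) ⊓ E) ⊑ (¬(∃r.A) ⊔ C): entailed.

Yes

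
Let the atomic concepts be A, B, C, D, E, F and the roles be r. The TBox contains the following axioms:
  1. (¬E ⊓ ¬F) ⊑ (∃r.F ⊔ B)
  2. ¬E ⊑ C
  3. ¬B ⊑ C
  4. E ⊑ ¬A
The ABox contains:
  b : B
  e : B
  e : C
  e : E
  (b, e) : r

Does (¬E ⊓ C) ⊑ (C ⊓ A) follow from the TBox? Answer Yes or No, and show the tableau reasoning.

No

1. (¬E ⊓ C) ⊑ (C ⊓ A)  ⇔  ((¬E ⊓ C) ⊓ (¬C ⊔ ¬A)) unsat w.r.t. T
   open: L(x₀) ⊇ {C, F, ¬A, ¬E}
2. Hence (¬E ⊓ C) ⊑ (C ⊓ A): not entailed.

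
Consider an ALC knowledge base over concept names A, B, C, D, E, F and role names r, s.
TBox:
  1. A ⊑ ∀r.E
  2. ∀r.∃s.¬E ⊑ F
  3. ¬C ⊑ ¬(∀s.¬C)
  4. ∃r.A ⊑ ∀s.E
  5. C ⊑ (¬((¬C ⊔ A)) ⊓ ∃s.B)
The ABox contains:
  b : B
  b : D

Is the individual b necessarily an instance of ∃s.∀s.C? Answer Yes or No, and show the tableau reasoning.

No

1. b : ∃s.∀s.C?  L(b) = {B, D} ∪ {∀s.∃s.¬C}
   open: L(b) ⊇ {B, C, D, ¬A, ∀r.¬A, …} (+ ∃-successors) — b ∉ ∃s.∀s.C possible
2. Hence b : ∃s.∀s.C: not entailed.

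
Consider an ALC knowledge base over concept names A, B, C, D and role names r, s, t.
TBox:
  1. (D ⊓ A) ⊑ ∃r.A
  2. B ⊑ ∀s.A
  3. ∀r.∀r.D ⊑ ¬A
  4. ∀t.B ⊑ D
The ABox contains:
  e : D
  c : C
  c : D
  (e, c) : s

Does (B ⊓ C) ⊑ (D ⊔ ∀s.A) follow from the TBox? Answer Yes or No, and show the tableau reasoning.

Yes

1. (B ⊓ C) ⊑ (D ⊔ ∀s.A)  ⇔  ((B ⊓ C) ⊓ (¬D ⊓ ∃s.¬A)) unsat w.r.t. T
   all branches close; clash {D, ¬D} at x₀
2. Hence (B ⊓ C) ⊑ (D ⊔ ∀s.A): entailed.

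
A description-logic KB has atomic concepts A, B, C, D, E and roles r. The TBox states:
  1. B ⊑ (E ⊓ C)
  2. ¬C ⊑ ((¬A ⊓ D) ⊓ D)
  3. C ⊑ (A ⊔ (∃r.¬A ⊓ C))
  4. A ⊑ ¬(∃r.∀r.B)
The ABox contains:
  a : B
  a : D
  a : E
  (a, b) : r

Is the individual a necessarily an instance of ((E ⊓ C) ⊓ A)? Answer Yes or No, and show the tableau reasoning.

No

1. a : ((E ⊓ C) ⊓ A)?  L(a) = {B, D, E} ∪ {((¬E ⊔ ¬C) ⊔ ¬A)}
   apply at a: B⊑(E ⊓ C)
   open: L(a) ⊇ {B, C, D, E, ¬A, …} (+ ∃-successors) — a ∉ ((E ⊓ C) ⊓ A) possible
2. Hence a : ((E ⊓ C) ⊓ A): not entailed.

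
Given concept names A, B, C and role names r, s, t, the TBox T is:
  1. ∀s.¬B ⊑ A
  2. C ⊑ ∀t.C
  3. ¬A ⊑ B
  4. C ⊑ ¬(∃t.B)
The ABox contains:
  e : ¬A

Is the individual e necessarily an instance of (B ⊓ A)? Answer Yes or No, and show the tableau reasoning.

No

1. e : (B ⊓ A)?  L(e) = {¬A} ∪ {(¬B ⊔ ¬A)}
   apply at e: ¬A⊑B
   open: L(e) ⊇ {B, ¬A, ¬C, ∃s.B} (+ ∃-successors) — e ∉ (B ⊓ A) possible
2. Hence e : (B ⊓ A): not entailed.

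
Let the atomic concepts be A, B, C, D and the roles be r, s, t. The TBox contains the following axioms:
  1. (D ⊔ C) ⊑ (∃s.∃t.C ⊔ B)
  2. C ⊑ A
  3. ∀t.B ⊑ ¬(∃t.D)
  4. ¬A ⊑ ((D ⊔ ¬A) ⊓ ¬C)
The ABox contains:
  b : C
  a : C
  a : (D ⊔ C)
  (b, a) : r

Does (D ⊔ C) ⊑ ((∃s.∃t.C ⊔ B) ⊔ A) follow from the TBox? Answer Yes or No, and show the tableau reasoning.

Yes

1. (D ⊔ C) ⊑ ((∃s.∃t.C ⊔ B) ⊔ A)  ⇔  ((D ⊔ C) ⊓ ((∀s.∀t.¬C ⊓ ¬B) ⊓ ¬A)) unsat w.r.t. T
   all branches close; clash {A, ¬A} at x₀
2. Hence (D ⊔ C) ⊑ ((∃s.∃t.C ⊔ B) ⊔ A): entailed.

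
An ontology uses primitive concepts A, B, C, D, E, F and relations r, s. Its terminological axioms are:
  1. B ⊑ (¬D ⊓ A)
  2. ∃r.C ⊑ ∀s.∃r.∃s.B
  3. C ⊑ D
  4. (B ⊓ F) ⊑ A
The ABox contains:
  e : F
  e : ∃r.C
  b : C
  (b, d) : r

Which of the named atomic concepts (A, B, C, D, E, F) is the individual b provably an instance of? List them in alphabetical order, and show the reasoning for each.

{C, D}

1. b : A?  L(b) = {C} ∪ {¬A}
   apply at b: C⊑D
   open: L(b) ⊇ {C, D, ¬A, ¬B, ∀r.¬C} — b ∉ A possible
2. b : B?  L(b) = {C} ∪ {¬B}
   apply at b: C⊑D
   open: L(b) ⊇ {C, D, ¬B, ∀r.¬C} — b ∉ B possible
3. b : C?  L(b) = {C} ∪ {¬C}
   clash {C, ¬C} at b — b ∈ C
4. b : D?  L(b) = {C} ∪ {¬D}
   clash {D, ¬D} at b — b ∈ D
5. b : E?  L(b) = {C} ∪ {¬E}
   apply at b: C⊑D
   open: L(b) ⊇ {C, D, ¬B, ¬E, ∀r.¬C} — b ∉ E possible
6. b : F?  L(b) = {C} ∪ {¬F}
   apply at b: C⊑D
   open: L(b) ⊇ {C, D, ¬B, ¬F, ∀r.¬C} — b ∉ F possible
7. Entailed for b: {C, D}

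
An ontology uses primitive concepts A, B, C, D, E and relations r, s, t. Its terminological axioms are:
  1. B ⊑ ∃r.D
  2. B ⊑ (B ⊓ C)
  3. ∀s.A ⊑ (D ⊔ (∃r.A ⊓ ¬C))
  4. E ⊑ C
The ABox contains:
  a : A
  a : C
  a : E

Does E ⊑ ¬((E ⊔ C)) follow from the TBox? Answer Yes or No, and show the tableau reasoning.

1. E ⊑ ¬((E ⊔ C))  ⇔  (E ⊓ (E ⊔ C)) unsat w.r.t. T
   apply at x₀: E⊑C
   open: L(x₀) ⊇ {C, E, ¬B, ∃s.¬A} (+ ∃-successors)
2. Hence E ⊑ ¬((E ⊔ C)): not entailed.

No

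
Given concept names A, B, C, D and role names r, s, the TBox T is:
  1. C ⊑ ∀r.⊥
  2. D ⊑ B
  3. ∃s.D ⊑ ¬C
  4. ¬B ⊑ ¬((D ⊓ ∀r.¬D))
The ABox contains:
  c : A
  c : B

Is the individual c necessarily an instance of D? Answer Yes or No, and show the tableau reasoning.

No

1. c : D?  L(c) = {A, B} ∪ {¬D}
   open: L(c) ⊇ {A, B, ¬C, ¬D} — c ∉ D possible
2. Hence c : D: not entailed.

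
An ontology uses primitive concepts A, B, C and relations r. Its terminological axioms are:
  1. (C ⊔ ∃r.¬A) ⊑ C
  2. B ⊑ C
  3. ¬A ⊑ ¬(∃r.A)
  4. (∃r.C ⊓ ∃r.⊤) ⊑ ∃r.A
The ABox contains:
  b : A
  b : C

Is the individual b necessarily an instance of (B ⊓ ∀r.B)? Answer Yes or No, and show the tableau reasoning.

1. b : (B ⊓ ∀r.B)?  L(b) = {A, C} ∪ {(¬B ⊔ ∃r.¬B)}
   open: L(b) ⊇ {A, C, ¬B, ∀r.¬C} — b ∉ (B ⊓ ∀r.B) possible
2. Hence b : (B ⊓ ∀r.B): not entailed.

No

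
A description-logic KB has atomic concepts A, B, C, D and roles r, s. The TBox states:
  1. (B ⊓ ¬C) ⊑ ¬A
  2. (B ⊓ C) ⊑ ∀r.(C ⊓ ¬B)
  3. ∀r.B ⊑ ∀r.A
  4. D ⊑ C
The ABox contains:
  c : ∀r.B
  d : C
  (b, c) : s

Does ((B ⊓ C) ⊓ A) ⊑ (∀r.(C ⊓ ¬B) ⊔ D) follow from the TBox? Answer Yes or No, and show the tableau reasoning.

1. ((B ⊓ C) ⊓ A) ⊑ (∀r.(C ⊓ ¬B) ⊔ D)  ⇔  (((B ⊓ C) ⊓ A) ⊓ (∃r.(¬C ⊔ B) ⊓ ¬D)) unsat w.r.t. T
   all branches close; clash {A, ¬A} at x₀
2. Hence ((B ⊓ C) ⊓ A) ⊑ (∀r.(C ⊓ ¬B) ⊔ D): entailed.

Yes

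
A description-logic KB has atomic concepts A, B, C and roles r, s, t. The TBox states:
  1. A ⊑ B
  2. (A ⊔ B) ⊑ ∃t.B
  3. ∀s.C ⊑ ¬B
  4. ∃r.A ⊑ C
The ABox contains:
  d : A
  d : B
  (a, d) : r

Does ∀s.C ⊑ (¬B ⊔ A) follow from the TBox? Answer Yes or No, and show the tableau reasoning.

Yes

1. ∀s.C ⊑ (¬B ⊔ A)  ⇔  (∀s.C ⊓ (B ⊓ ¬A)) unsat w.r.t. T
   all branches close; clash {B, ¬B} at x₀
2. Hence ∀s.C ⊑ (¬B ⊔ A): entailed.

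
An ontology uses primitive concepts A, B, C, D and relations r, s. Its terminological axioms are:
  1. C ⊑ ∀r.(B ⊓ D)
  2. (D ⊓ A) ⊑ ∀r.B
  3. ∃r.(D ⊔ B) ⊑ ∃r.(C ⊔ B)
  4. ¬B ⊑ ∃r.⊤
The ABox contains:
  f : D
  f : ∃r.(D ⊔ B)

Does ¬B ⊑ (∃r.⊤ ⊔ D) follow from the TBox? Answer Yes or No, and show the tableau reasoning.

1. ¬B ⊑ (∃r.⊤ ⊔ D)  ⇔  (¬B ⊓ (∀r.⊥ ⊓ ¬D)) unsat w.r.t. T
   all branches close; clash ⊥ at an ∃-successor
2. Hence ¬B ⊑ (∃r.⊤ ⊔ D): entailed.

Yes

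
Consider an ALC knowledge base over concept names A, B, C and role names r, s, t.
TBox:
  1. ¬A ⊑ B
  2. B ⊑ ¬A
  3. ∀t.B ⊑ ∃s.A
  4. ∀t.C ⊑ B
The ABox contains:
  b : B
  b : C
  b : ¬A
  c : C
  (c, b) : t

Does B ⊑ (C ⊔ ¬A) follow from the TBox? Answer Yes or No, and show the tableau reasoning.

1. B ⊑ (C ⊔ ¬A)  ⇔  (B ⊓ (¬C ⊓ A)) unsat w.r.t. T
   all branches close; clash {A, ¬A} at x₀
2. Hence B ⊑ (C ⊔ ¬A): entailed.

Yes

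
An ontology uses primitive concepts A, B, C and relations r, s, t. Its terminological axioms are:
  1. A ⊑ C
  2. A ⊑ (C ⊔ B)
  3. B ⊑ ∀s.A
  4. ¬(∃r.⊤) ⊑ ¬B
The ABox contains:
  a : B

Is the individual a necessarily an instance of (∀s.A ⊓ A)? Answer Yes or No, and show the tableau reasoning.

1. a : (∀s.A ⊓ A)?  L(a) = {B} ∪ {(∃s.¬A ⊔ ¬A)}
   apply at a: B⊑∀s.A
   open: L(a) ⊇ {B, ¬A, ∀s.A, ∃r.⊤} (+ ∃-successors) — a ∉ (∀s.A ⊓ A) possible
2. Hence a : (∀s.A ⊓ A): not entailed.

No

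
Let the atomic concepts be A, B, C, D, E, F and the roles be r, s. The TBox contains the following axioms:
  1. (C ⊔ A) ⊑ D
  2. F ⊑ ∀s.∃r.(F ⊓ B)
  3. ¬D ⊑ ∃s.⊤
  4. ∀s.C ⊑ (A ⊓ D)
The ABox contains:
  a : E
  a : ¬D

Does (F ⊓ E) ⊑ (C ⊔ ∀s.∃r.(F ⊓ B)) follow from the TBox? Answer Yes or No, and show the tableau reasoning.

1. (F ⊓ E) ⊑ (C ⊔ ∀s.∃r.(F ⊓ B))  ⇔  ((F ⊓ E) ⊓ (¬C ⊓ ∃s.∀r.(¬F ⊔ ¬B))) unsat w.r.t. T
   all branches close; clash {B, ¬B} at an ∃-successor
2. Hence (F ⊓ E) ⊑ (C ⊔ ∀s.∃r.(F ⊓ B)): entailed.

Yes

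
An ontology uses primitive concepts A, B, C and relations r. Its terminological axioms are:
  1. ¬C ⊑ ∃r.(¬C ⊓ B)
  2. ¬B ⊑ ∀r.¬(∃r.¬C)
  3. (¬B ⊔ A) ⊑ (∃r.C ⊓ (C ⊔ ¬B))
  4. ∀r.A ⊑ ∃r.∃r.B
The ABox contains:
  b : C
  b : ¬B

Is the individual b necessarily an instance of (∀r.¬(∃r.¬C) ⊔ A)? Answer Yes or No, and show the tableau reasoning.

1. b : (∀r.¬(∃r.¬C) ⊔ A)?  L(b) = {C, ¬B} ∪ {(∃r.∃r.¬C ⊓ ¬A)}
   clash {C, ¬C} at an ∃-successor — b ∈ (∀r.¬(∃r.¬C) ⊔ A)
2. Hence b : (∀r.¬(∃r.¬C) ⊔ A): entailed.

Yes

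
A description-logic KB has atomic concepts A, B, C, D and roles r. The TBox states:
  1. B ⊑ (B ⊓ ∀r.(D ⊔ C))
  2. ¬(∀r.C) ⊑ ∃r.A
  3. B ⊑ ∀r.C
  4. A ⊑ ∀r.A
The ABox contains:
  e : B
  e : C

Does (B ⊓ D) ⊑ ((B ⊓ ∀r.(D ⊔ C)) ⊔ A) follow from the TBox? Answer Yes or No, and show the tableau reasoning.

Yes

1. (B ⊓ D) ⊑ ((B ⊓ ∀r.(D ⊔ C)) ⊔ A)  ⇔  ((B ⊓ D) ⊓ ((¬B ⊔ ∃r.(¬D ⊓ ¬C)) ⊓ ¬A)) unsat w.r.t. T
   all branches close; clash {C, ¬C} at an ∃-successor
2. Hence (B ⊓ D) ⊑ ((B ⊓ ∀r.(D ⊔ C)) ⊔ A): entailed.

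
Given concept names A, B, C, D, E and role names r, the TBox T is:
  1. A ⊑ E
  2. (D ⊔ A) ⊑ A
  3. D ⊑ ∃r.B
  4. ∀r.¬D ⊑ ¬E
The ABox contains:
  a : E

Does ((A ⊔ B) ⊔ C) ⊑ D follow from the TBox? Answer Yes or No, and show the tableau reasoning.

No

1. ((A ⊔ B) ⊔ C) ⊑ D  ⇔  (((A ⊔ B) ⊔ C) ⊓ ¬D) unsat w.r.t. T
   open: L(x₀) ⊇ {A, E, ¬D, ∃r.D} (+ ∃-successors)
2. Hence ((A ⊔ B) ⊔ C) ⊑ D: not entailed.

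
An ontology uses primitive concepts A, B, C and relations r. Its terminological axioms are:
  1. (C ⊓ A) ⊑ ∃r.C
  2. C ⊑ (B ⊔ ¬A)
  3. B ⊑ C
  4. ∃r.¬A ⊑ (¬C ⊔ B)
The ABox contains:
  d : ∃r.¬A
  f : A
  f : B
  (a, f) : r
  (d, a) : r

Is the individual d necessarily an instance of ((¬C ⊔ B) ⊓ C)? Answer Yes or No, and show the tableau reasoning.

1. d : ((¬C ⊔ B) ⊓ C)?  L(d) = {∃r.¬A} ∪ {((C ⊓ ¬B) ⊔ ¬C)}
   apply at d: ∃r.¬A⊑(¬C ⊔ B)
   open: L(d) ⊇ {¬B, ¬C, ∃r.¬A} (+ ∃-successors) — d ∉ ((¬C ⊔ B) ⊓ C) possible
2. Hence d : ((¬C ⊔ B) ⊓ C): not entailed.

No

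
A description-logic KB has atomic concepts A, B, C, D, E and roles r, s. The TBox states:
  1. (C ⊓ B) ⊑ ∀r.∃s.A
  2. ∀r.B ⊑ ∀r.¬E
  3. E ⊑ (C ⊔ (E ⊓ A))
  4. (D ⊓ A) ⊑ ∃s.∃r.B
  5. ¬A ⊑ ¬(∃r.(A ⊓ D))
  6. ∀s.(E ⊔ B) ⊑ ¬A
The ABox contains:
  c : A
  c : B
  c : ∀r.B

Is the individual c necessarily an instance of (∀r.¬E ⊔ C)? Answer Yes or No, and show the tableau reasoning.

Yes

1. c : (∀r.¬E ⊔ C)?  L(c) = {A, B, ∀r.B} ∪ {(∃r.E ⊓ ¬C)}
   clash {A, ¬A} at c — c ∈ (∀r.¬E ⊔ C)
2. Hence c : (∀r.¬E ⊔ C): entailed.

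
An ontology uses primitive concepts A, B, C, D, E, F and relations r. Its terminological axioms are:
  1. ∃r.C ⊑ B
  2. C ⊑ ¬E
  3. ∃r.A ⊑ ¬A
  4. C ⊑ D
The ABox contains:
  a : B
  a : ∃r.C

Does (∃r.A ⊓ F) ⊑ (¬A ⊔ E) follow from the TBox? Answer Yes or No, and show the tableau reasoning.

1. (∃r.A ⊓ F) ⊑ (¬A ⊔ E)  ⇔  ((∃r.A ⊓ F) ⊓ (A ⊓ ¬E)) unsat w.r.t. T
   all branches close; clash {A, ¬A} at x₀
2. Hence (∃r.A ⊓ F) ⊑ (¬A ⊔ E): entailed.

Yes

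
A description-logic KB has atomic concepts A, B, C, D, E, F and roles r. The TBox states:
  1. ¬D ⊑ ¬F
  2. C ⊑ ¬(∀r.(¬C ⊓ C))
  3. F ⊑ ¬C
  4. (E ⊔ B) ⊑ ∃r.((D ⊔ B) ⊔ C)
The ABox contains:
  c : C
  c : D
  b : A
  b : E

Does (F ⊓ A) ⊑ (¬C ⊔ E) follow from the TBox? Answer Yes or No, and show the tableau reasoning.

Yes

1. (F ⊓ A) ⊑ (¬C ⊔ E)  ⇔  ((F ⊓ A) ⊓ (C ⊓ ¬E)) unsat w.r.t. T
   all branches close; clash {F, ¬F} at x₀
2. Hence (F ⊓ A) ⊑ (¬C ⊔ E): entailed.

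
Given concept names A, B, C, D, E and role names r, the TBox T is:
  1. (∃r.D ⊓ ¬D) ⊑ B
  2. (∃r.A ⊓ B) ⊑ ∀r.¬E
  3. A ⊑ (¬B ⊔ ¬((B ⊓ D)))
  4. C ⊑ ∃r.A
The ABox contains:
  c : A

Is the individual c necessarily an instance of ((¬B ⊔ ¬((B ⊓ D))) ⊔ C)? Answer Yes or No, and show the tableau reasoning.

1. c : ((¬B ⊔ ¬((B ⊓ D))) ⊔ C)?  L(c) = {A} ∪ {((B ⊓ (B ⊓ D)) ⊓ ¬C)}
   clash {D, ¬D} at c — c ∈ ((¬B ⊔ ¬((B ⊓ D))) ⊔ C)
2. Hence c : ((¬B ⊔ ¬((B ⊓ D))) ⊔ C): entailed.

Yes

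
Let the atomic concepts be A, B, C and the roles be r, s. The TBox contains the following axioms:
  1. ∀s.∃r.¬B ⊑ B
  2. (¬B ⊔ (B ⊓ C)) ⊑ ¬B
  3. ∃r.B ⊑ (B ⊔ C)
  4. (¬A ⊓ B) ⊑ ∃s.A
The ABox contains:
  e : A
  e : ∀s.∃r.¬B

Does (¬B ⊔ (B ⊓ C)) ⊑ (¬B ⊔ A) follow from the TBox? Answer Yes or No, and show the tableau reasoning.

1. (¬B ⊔ (B ⊓ C)) ⊑ (¬B ⊔ A)  ⇔  ((¬B ⊔ (B ⊓ C)) ⊓ (B ⊓ ¬A)) unsat w.r.t. T
   all branches close; clash {B, ¬B} at x₀
2. Hence (¬B ⊔ (B ⊓ C)) ⊑ (¬B ⊔ A): entailed.

Yes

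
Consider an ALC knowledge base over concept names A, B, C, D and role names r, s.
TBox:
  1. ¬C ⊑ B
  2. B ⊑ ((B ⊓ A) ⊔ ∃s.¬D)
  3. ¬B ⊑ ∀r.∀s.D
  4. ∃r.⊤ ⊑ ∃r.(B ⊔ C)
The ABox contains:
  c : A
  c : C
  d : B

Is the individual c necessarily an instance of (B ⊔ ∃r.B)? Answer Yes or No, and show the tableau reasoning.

1. c : (B ⊔ ∃r.B)?  L(c) = {A, C} ∪ {(¬B ⊓ ∀r.¬B)}
   apply at c: ¬B⊑∀r.∀s.D
   open: L(c) ⊇ {A, C, ¬B, ∀r.¬B, ∀r.∀s.D, …} — c ∉ (B ⊔ ∃r.B) possible
2. Hence c : (B ⊔ ∃r.B): not entailed.

No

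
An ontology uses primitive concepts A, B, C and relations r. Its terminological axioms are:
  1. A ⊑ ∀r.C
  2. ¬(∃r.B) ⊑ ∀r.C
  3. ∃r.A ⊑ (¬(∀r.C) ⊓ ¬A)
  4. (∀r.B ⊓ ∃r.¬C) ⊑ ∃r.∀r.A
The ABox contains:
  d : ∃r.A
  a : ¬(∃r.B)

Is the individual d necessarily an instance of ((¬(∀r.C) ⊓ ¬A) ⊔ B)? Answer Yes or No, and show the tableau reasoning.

Yes

1. d : ((¬(∀r.C) ⊓ ¬A) ⊔ B)?  L(d) = {∃r.A} ∪ {((∀r.C ⊔ A) ⊓ ¬B)}
   clash {C, ¬C} at an ∃-successor — d ∈ ((¬(∀r.C) ⊓ ¬A) ⊔ B)
2. Hence d : ((¬(∀r.C) ⊓ ¬A) ⊔ B): entailed.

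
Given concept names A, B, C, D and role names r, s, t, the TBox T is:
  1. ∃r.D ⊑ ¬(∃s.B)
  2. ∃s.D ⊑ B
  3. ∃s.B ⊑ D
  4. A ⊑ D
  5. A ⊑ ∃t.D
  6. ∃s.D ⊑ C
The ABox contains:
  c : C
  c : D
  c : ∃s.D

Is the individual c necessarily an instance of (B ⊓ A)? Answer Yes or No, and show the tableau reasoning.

1. c : (B ⊓ A)?  L(c) = {C, D, ∃s.D} ∪ {(¬B ⊔ ¬A)}
   apply at c: ∃s.D⊑B
   open: L(c) ⊇ {B, C, D, ¬A, ∀r.¬D, …} (+ ∃-successors) — c ∉ (B ⊓ A) possible
2. Hence c : (B ⊓ A): not entailed.

No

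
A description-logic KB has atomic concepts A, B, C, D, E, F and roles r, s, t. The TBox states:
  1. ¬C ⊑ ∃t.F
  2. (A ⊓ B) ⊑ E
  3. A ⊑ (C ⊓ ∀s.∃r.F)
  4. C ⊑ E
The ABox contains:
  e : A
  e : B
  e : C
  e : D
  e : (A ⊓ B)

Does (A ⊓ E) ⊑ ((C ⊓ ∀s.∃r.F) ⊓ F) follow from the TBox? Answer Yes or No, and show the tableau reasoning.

1. (A ⊓ E) ⊑ ((C ⊓ ∀s.∃r.F) ⊓ F)  ⇔  ((A ⊓ E) ⊓ ((¬C ⊔ ∃s.∀r.¬F) ⊔ ¬F)) unsat w.r.t. T
   apply at x₀: A⊑(C ⊓ ∀s.∃r.F)
   open: L(x₀) ⊇ {A, C, E, ¬F, ∀s.∃r.F}
2. Hence (A ⊓ E) ⊑ ((C ⊓ ∀s.∃r.F) ⊓ F): not entailed.

No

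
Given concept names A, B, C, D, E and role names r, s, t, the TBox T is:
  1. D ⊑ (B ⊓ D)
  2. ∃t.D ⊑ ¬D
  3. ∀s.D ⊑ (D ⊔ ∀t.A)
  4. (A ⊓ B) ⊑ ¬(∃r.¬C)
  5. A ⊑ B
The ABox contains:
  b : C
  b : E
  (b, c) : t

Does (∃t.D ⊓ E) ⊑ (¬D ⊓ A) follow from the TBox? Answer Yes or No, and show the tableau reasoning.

1. (∃t.D ⊓ E) ⊑ (¬D ⊓ A)  ⇔  ((∃t.D ⊓ E) ⊓ (D ⊔ ¬A)) unsat w.r.t. T
   apply at x₀: ∃t.D⊑¬D
   open: L(x₀) ⊇ {E, ¬A, ¬D, ∃s.¬D, ∃t.D} (+ ∃-successors)
2. Hence (∃t.D ⊓ E) ⊑ (¬D ⊓ A): not entailed.

No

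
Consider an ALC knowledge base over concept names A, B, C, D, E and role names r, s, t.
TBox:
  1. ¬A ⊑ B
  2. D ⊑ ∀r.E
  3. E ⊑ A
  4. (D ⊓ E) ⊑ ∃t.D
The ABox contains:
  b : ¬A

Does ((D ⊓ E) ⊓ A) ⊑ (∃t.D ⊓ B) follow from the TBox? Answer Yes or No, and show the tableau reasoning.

No

1. ((D ⊓ E) ⊓ A) ⊑ (∃t.D ⊓ B)  ⇔  (((D ⊓ E) ⊓ A) ⊓ (∀t.¬D ⊔ ¬B)) unsat w.r.t. T
   apply at x₀: D⊑∀r.E; (D ⊓ E)⊑∃t.D
   open: L(x₀) ⊇ {A, D, E, ¬B, ∀r.E, …} (+ ∃-successors)
2. Hence ((D ⊓ E) ⊓ A) ⊑ (∃t.D ⊓ B): not entailed.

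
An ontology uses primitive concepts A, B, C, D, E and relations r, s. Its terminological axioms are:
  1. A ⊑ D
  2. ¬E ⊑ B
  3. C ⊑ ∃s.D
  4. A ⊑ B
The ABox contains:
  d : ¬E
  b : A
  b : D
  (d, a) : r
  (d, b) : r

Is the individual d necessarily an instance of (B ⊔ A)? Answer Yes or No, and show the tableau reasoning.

1. d : (B ⊔ A)?  L(d) = {¬E} ∪ {(¬B ⊓ ¬A)}
   clash {B, ¬B} at d — d ∈ (B ⊔ A)
2. Hence d : (B ⊔ A): entailed.

Yes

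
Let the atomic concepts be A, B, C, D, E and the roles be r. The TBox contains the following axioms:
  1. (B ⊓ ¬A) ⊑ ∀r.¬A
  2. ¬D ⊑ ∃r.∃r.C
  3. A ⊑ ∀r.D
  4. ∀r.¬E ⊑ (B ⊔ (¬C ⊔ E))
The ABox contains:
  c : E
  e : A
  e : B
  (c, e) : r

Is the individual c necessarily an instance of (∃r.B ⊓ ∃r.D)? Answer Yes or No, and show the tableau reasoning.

No

1. c : (∃r.B ⊓ ∃r.D)?  L(c) = {E} ∪ {(∀r.¬B ⊔ ∀r.¬D)}
   open: L(c) ⊇ {D, E, ¬A, ¬B, ∀r.¬D, …} (+ ∃-successors) — c ∉ (∃r.B ⊓ ∃r.D) possible
2. Hence c : (∃r.B ⊓ ∃r.D): not entailed.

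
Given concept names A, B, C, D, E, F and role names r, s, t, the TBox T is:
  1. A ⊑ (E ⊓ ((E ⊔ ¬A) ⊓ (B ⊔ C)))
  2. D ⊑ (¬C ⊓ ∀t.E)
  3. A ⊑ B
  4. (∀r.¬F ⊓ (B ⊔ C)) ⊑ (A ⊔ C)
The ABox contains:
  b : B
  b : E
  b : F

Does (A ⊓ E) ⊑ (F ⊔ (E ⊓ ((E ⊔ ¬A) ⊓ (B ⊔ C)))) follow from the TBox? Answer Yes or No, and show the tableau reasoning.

Yes

1. (A ⊓ E) ⊑ (F ⊔ (E ⊓ ((E ⊔ ¬A) ⊓ (B ⊔ C))))  ⇔  ((A ⊓ E) ⊓ (¬F ⊓ (¬E ⊔ ((¬E ⊓ A) ⊔ (¬B ⊓ ¬C))))) unsat w.r.t. T
   all branches close; clash {B, ¬B} at x₀
2. Hence (A ⊓ E) ⊑ (F ⊔ (E ⊓ ((E ⊔ ¬A) ⊓ (B ⊔ C)))): entailed.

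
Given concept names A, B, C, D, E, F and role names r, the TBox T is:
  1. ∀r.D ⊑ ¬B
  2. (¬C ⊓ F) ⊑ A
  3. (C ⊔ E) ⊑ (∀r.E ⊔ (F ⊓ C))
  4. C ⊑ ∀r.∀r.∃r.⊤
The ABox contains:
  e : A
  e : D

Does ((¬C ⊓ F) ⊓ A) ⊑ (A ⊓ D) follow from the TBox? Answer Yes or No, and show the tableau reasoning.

No

1. ((¬C ⊓ F) ⊓ A) ⊑ (A ⊓ D)  ⇔  (((¬C ⊓ F) ⊓ A) ⊓ (¬A ⊔ ¬D)) unsat w.r.t. T
   open: L(x₀) ⊇ {A, F, ¬C, ¬D, ¬E, …} (+ ∃-successors)
2. Hence ((¬C ⊓ F) ⊓ A) ⊑ (A ⊓ D): not entailed.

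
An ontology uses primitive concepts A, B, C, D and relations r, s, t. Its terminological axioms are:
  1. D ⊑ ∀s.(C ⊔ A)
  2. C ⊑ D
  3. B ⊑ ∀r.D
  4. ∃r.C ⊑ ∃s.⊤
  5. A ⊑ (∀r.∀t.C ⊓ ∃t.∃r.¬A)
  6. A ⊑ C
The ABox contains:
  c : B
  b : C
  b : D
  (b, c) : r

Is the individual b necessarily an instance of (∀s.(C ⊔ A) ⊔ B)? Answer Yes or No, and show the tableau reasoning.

1. b : (∀s.(C ⊔ A) ⊔ B)?  L(b) = {C, D} ∪ {(∃s.(¬C ⊓ ¬A) ⊓ ¬B)}
   clash {A, ¬A} at an ∃-successor — b ∈ (∀s.(C ⊔ A) ⊔ B)
2. Hence b : (∀s.(C ⊔ A) ⊔ B): entailed.

Yes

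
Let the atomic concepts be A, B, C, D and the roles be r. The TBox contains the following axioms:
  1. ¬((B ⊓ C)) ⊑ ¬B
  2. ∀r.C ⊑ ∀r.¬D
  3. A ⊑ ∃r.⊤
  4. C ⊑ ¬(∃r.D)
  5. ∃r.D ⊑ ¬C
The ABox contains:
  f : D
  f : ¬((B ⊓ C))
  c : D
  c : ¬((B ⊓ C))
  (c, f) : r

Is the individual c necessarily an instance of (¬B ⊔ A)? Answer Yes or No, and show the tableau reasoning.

Yes

1. c : (¬B ⊔ A)?  L(c) = {D, ¬((B ⊓ C))} ∪ {(B ⊓ ¬A)}
   clash {B, ¬B} at c — c ∈ (¬B ⊔ A)
2. Hence c : (¬B ⊔ A): entailed.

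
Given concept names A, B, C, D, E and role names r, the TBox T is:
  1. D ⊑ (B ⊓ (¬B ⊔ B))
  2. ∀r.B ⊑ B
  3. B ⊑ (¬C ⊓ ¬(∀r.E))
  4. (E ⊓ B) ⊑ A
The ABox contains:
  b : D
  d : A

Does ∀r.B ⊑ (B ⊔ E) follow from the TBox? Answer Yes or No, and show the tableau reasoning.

1. ∀r.B ⊑ (B ⊔ E)  ⇔  (∀r.B ⊓ (¬B ⊓ ¬E)) unsat w.r.t. T
   all branches close; clash {B, ¬B} at x₀
2. Hence ∀r.B ⊑ (B ⊔ E): entailed.

Yes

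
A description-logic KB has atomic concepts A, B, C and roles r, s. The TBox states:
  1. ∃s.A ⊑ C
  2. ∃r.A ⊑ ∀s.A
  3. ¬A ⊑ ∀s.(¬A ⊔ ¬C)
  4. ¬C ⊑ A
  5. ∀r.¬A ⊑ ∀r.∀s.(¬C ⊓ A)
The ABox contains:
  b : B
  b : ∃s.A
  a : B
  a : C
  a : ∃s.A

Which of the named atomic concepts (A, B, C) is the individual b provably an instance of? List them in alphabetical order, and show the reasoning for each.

{B, C}

1. b : A?  L(b) = {B, ∃s.A} ∪ {¬A}
   apply at b: ∃s.A⊑C; ¬A⊑∀s.(¬A ⊔ ¬C)
   open: L(b) ⊇ {B, C, ¬A, ∀r.¬A, ∀r.∀s.(¬C ⊓ A), …} (+ ∃-successors) — b ∉ A possible
2. b : B?  L(b) = {B, ∃s.A} ∪ {¬B}
   clash {B, ¬B} at b — b ∈ B
3. b : C?  L(b) = {B, ∃s.A} ∪ {¬C}
   clash {C, ¬C} at b — b ∈ C
4. Entailed for b: {B, C}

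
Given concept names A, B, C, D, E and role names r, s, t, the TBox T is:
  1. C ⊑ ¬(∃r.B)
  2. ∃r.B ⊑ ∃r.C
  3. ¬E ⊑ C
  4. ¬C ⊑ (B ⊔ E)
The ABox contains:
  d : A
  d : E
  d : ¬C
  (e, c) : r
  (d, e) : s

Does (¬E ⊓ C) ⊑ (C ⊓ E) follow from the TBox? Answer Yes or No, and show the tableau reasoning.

1. (¬E ⊓ C) ⊑ (C ⊓ E)  ⇔  ((¬E ⊓ C) ⊓ (¬C ⊔ ¬E)) unsat w.r.t. T
   apply at x₀: C⊑¬(∃r.B)
   open: L(x₀) ⊇ {C, ¬E, ∀r.¬B}
2. Hence (¬E ⊓ C) ⊑ (C ⊓ E): not entailed.

No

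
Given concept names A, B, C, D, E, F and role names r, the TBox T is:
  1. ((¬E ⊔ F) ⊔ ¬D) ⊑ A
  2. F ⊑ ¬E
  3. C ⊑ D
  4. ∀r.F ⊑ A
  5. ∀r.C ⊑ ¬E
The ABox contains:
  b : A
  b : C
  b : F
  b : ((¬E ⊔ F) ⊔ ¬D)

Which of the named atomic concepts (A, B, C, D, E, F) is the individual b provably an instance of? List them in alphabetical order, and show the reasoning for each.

{A, C, D, F}

1. b : A?  L(b) = {A, C, F, ((¬E ⊔ F) ⊔ ¬D)} ∪ {¬A}
   clash {A, ¬A} at b — b ∈ A
2. b : B?  L(b) = {A, C, F, ((¬E ⊔ F) ⊔ ¬D)} ∪ {¬B}
   apply at b: F⊑¬E; C⊑D
   open: L(b) ⊇ {A, C, D, F, ¬B, …} — b ∉ B possible
3. b : C?  L(b) = {A, C, F, ((¬E ⊔ F) ⊔ ¬D)} ∪ {¬C}
   clash {C, ¬C} at b — b ∈ C
4. b : D?  L(b) = {A, C, F, ((¬E ⊔ F) ⊔ ¬D)} ∪ {¬D}
   clash {D, ¬D} at b — b ∈ D
5. b : E?  L(b) = {A, C, F, ((¬E ⊔ F) ⊔ ¬D)} ∪ {¬E}
   apply at b: C⊑D
   open: L(b) ⊇ {A, C, D, F, ¬E} — b ∉ E possible
6. b : F?  L(b) = {A, C, F, ((¬E ⊔ F) ⊔ ¬D)} ∪ {¬F}
   clash {F, ¬F} at b — b ∈ F
7. Entailed for b: {A, C, D, F}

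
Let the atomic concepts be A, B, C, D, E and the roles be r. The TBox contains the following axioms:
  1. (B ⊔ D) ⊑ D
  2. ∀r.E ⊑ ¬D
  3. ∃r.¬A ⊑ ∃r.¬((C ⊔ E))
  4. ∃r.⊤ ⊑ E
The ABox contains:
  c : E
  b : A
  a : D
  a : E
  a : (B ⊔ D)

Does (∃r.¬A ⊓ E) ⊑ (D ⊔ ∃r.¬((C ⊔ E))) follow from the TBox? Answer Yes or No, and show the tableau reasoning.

Yes

1. (∃r.¬A ⊓ E) ⊑ (D ⊔ ∃r.¬((C ⊔ E)))  ⇔  ((∃r.¬A ⊓ E) ⊓ (¬D ⊓ ∀r.(C ⊔ E))) unsat w.r.t. T
   all branches close; clash {D, ¬D} at x₀
2. Hence (∃r.¬A ⊓ E) ⊑ (D ⊔ ∃r.¬((C ⊔ E))): entailed.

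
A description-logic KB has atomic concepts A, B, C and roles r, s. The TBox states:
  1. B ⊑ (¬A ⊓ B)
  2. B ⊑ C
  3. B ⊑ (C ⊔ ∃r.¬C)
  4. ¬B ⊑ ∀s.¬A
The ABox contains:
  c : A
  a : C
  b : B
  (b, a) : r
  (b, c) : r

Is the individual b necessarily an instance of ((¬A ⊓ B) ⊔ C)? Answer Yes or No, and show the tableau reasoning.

Yes

1. b : ((¬A ⊓ B) ⊔ C)?  L(b) = {B} ∪ {((A ⊔ ¬B) ⊓ ¬C)}
   clash {B, ¬B} at b — b ∈ ((¬A ⊓ B) ⊔ C)
2. Hence b : ((¬A ⊓ B) ⊔ C): entailed.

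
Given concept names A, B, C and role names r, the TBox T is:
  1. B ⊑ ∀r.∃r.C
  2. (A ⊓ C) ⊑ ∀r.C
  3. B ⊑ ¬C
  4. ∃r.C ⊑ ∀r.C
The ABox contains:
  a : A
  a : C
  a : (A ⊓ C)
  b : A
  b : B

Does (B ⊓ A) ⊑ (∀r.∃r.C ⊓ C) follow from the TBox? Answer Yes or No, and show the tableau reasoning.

No

1. (B ⊓ A) ⊑ (∀r.∃r.C ⊓ C)  ⇔  ((B ⊓ A) ⊓ (∃r.∀r.¬C ⊔ ¬C)) unsat w.r.t. T
   apply at x₀: B⊑∀r.∃r.C; B⊑¬C
   open: L(x₀) ⊇ {A, B, ¬C, ∀r.¬C, ∀r.∃r.C}
2. Hence (B ⊓ A) ⊑ (∀r.∃r.C ⊓ C): not entailed.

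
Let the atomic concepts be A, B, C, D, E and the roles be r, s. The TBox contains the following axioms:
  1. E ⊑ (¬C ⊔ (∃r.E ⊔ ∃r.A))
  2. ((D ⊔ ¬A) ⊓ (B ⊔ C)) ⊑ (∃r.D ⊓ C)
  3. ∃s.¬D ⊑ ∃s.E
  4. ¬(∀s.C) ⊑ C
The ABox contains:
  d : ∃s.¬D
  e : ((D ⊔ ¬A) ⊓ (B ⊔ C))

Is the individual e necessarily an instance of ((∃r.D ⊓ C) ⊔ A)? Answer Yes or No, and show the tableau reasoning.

1. e : ((∃r.D ⊓ C) ⊔ A)?  L(e) = {((D ⊔ ¬A) ⊓ (B ⊔ C))} ∪ {((∀r.¬D ⊔ ¬C) ⊓ ¬A)}
   clash {C, ¬C} at e — e ∈ ((∃r.D ⊓ C) ⊔ A)
2. Hence e : ((∃r.D ⊓ C) ⊔ A): entailed.

Yes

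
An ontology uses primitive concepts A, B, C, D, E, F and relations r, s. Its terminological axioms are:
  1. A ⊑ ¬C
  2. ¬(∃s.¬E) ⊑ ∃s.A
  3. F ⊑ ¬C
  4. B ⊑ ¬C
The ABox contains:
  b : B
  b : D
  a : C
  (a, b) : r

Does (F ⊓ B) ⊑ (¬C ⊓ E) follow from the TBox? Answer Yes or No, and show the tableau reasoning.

1. (F ⊓ B) ⊑ (¬C ⊓ E)  ⇔  ((F ⊓ B) ⊓ (C ⊔ ¬E)) unsat w.r.t. T
   apply at x₀: F⊑¬C; B⊑¬C
   open: L(x₀) ⊇ {B, F, ¬A, ¬C, ¬E, …} (+ ∃-successors)
2. Hence (F ⊓ B) ⊑ (¬C ⊓ E): not entailed.

No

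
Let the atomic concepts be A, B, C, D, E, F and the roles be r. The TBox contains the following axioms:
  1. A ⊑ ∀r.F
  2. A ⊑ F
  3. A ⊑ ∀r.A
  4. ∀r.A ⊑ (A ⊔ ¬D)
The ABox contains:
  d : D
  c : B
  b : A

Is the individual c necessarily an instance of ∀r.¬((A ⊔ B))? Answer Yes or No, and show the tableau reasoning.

No

1. c : ∀r.¬((A ⊔ B))?  L(c) = {B} ∪ {∃r.(A ⊔ B)}
   open: L(c) ⊇ {B, ¬A, ∃r.(A ⊔ B), ∃r.¬A} (+ ∃-successors) — c ∉ ∀r.¬((A ⊔ B)) possible
2. Hence c : ∀r.¬((A ⊔ B)): not entailed.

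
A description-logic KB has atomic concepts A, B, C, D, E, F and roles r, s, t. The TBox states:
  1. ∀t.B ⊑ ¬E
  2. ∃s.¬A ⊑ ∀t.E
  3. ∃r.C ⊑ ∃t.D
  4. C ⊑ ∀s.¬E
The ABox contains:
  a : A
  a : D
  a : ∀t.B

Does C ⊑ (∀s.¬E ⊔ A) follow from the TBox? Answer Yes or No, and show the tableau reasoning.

1. C ⊑ (∀s.¬E ⊔ A)  ⇔  (C ⊓ (∃s.E ⊓ ¬A)) unsat w.r.t. T
   all branches close; clash {E, ¬E} at an ∃-successor
2. Hence C ⊑ (∀s.¬E ⊔ A): entailed.

Yes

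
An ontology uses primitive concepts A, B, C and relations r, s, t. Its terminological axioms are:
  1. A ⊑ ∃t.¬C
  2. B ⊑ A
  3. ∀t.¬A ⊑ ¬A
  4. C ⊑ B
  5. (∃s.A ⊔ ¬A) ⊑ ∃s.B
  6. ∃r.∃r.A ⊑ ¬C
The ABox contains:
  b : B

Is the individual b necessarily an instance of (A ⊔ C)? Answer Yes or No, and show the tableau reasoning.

1. b : (A ⊔ C)?  L(b) = {B} ∪ {(¬A ⊓ ¬C)}
   clash {A, ¬A} at b — b ∈ (A ⊔ C)
2. Hence b : (A ⊔ C): entailed.

Yes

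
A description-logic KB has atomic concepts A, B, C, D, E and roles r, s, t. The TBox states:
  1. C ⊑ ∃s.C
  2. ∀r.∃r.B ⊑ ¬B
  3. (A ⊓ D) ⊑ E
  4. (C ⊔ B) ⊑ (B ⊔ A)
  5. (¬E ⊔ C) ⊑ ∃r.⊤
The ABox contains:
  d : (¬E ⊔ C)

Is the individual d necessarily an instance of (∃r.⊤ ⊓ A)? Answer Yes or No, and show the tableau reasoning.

1. d : (∃r.⊤ ⊓ A)?  L(d) = {(¬E ⊔ C)} ∪ {(∀r.⊥ ⊔ ¬A)}
   apply at d: (¬E ⊔ C)⊑∃r.⊤
   open: L(d) ⊇ {¬A, ¬B, ¬C, ¬E, ∃r.⊤} (+ ∃-successors) — d ∉ (∃r.⊤ ⊓ A) possible
2. Hence d : (∃r.⊤ ⊓ A): not entailed.

No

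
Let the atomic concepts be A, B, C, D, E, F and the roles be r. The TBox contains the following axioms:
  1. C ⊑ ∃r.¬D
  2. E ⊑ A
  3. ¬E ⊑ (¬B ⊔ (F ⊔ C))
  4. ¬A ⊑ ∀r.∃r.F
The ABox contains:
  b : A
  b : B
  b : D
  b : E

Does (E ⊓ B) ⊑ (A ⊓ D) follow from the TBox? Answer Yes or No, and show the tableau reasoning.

1. (E ⊓ B) ⊑ (A ⊓ D)  ⇔  ((E ⊓ B) ⊓ (¬A ⊔ ¬D)) unsat w.r.t. T
   apply at x₀: E⊑A
   open: L(x₀) ⊇ {A, B, E, ¬C, ¬D}
2. Hence (E ⊓ B) ⊑ (A ⊓ D): not entailed.

No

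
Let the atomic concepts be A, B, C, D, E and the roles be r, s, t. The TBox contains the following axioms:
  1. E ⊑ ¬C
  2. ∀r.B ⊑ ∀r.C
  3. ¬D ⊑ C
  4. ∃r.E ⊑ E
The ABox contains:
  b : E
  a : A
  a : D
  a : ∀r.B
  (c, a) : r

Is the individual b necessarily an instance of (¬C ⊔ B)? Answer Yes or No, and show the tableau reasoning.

Yes

1. b : (¬C ⊔ B)?  L(b) = {E} ∪ {(C ⊓ ¬B)}
   clash {C, ¬C} at b — b ∈ (¬C ⊔ B)
2. Hence b : (¬C ⊔ B): entailed.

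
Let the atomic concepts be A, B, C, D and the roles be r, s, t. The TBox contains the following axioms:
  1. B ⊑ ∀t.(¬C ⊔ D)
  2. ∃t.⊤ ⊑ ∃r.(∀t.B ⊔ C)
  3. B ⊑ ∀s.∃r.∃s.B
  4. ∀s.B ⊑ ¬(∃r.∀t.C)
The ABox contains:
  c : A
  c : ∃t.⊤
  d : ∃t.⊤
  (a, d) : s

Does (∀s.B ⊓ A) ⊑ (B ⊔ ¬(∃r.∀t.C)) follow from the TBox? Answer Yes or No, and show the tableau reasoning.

Yes

1. (∀s.B ⊓ A) ⊑ (B ⊔ ¬(∃r.∀t.C))  ⇔  ((∀s.B ⊓ A) ⊓ (¬B ⊓ ∃r.∀t.C)) unsat w.r.t. T
   all branches close; clash {C, ¬C} at an ∃-successor
2. Hence (∀s.B ⊓ A) ⊑ (B ⊔ ¬(∃r.∀t.C)): entailed.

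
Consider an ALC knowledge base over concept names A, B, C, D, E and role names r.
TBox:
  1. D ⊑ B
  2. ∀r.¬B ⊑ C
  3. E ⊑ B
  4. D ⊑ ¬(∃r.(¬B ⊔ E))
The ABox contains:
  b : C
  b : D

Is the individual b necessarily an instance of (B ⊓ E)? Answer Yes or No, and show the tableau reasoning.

1. b : (B ⊓ E)?  L(b) = {C, D} ∪ {(¬B ⊔ ¬E)}
   apply at b: D⊑B; D⊑¬(∃r.(¬B ⊔ E))
   open: L(b) ⊇ {B, C, D, ¬E, ∀r.(B ⊓ ¬E)} — b ∉ (B ⊓ E) possible
2. Hence b : (B ⊓ E): not entailed.

No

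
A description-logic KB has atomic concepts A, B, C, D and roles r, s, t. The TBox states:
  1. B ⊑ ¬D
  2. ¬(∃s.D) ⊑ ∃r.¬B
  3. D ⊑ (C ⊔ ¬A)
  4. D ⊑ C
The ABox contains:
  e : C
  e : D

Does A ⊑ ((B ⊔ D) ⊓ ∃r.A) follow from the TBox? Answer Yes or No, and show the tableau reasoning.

No

1. A ⊑ ((B ⊔ D) ⊓ ∃r.A)  ⇔  (A ⊓ ((¬B ⊓ ¬D) ⊔ ∀r.¬A)) unsat w.r.t. T
   open: L(x₀) ⊇ {A, ¬B, ¬D, ∃s.D} (+ ∃-successors)
2. Hence A ⊑ ((B ⊔ D) ⊓ ∃r.A): not entailed.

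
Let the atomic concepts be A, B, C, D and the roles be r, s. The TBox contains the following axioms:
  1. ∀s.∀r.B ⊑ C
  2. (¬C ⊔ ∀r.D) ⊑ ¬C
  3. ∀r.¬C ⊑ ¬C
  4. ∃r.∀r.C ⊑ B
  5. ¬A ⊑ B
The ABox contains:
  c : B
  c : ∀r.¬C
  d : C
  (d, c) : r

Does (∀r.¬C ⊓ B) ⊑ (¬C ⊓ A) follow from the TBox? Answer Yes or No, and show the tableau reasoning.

1. (∀r.¬C ⊓ B) ⊑ (¬C ⊓ A)  ⇔  ((∀r.¬C ⊓ B) ⊓ (C ⊔ ¬A)) unsat w.r.t. T
   apply at x₀: ∀r.¬C⊑¬C
   open: L(x₀) ⊇ {B, ¬A, ¬C, ∀r.¬C, ∃s.∃r.¬B} (+ ∃-successors)
2. Hence (∀r.¬C ⊓ B) ⊑ (¬C ⊓ A): not entailed.

No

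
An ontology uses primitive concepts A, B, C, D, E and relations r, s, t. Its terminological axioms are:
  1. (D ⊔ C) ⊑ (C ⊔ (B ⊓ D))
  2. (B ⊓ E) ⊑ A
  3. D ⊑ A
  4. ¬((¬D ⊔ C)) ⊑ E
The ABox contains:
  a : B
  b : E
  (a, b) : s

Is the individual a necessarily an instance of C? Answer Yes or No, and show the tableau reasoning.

1. a : C?  L(a) = {B} ∪ {¬C}
   open: L(a) ⊇ {B, ¬C, ¬D, ¬E} — a ∉ C possible
2. Hence a : C: not entailed.

No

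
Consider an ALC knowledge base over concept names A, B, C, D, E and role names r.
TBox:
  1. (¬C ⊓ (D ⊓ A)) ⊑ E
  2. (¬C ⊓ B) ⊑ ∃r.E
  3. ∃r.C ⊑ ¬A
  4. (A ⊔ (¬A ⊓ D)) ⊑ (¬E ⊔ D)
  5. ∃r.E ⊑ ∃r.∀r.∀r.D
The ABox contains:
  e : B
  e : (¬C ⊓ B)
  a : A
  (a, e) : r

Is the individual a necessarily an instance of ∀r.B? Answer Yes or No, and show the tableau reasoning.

No

1. a : ∀r.B?  L(a) = {A} ∪ {∃r.¬B}
   open: L(a) ⊇ {A, C, ¬E, ∀r.¬C, ∀r.¬E, …} (+ ∃-successors) — a ∉ ∀r.B possible
2. Hence a : ∀r.B: not entailed.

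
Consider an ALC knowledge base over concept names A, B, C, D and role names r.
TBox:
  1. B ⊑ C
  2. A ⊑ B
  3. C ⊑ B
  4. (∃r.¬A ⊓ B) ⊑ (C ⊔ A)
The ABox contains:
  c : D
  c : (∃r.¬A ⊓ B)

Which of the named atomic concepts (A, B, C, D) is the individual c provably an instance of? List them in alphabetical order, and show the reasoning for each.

1. c : A?  L(c) = {D, (∃r.¬A ⊓ B)} ∪ {¬A}
   apply at c: B⊑C; (∃r.¬A ⊓ B)⊑(C ⊔ A)
   open: L(c) ⊇ {B, C, D, ¬A, ∃r.¬A} (+ ∃-successors) — c ∉ A possible
2. c : B?  L(c) = {D, (∃r.¬A ⊓ B)} ∪ {¬B}
   clash {B, ¬B} at c — c ∈ B
3. c : C?  L(c) = {D, (∃r.¬A ⊓ B)} ∪ {¬C}
   clash {C, ¬C} at c — c ∈ C
4. c : D?  L(c) = {D, (∃r.¬A ⊓ B)} ∪ {¬D}
   clash {D, ¬D} at c — c ∈ D
5. Entailed for c: {B, C, D}

{B, C, D}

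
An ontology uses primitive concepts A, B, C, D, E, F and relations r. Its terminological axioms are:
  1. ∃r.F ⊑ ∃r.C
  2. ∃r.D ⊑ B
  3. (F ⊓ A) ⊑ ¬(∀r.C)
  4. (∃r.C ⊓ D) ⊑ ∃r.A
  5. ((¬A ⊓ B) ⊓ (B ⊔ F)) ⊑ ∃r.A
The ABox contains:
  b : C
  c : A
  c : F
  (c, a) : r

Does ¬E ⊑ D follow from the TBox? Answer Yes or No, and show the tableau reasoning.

1. ¬E ⊑ D  ⇔  (¬E ⊓ ¬D) unsat w.r.t. T
   open: L(x₀) ⊇ {A, ¬D, ¬E, ¬F, ∀r.¬D, …}
2. Hence ¬E ⊑ D: not entailed.

No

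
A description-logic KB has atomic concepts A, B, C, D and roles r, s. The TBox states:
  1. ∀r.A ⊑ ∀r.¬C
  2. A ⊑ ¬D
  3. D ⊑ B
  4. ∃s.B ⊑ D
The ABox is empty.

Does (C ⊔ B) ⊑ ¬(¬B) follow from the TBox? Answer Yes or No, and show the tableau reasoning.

1. (C ⊔ B) ⊑ ¬(¬B)  ⇔  ((C ⊔ B) ⊓ ¬B) unsat w.r.t. T
   open: L(x₀) ⊇ {C, ¬A, ¬B, ¬D, ∀s.¬B, …} (+ ∃-successors)
2. Hence (C ⊔ B) ⊑ ¬(¬B): not entailed.

No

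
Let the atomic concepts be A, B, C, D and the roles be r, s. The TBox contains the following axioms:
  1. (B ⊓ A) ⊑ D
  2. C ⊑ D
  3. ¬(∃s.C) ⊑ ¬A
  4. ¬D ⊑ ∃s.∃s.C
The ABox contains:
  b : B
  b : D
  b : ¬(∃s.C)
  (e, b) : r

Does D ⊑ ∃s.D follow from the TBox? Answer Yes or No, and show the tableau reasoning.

1. D ⊑ ∃s.D  ⇔  (D ⊓ ∀s.¬D) unsat w.r.t. T
   open: L(x₀) ⊇ {D, ¬A, ∀s.¬D}
2. Hence D ⊑ ∃s.D: not entailed.

No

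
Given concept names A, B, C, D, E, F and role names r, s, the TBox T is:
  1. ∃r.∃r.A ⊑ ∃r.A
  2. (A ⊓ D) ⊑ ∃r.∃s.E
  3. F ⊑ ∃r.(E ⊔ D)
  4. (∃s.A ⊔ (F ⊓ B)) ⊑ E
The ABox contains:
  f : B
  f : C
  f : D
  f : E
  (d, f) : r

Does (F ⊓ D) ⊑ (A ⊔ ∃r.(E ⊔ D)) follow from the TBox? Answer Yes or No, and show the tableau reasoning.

Yes

1. (F ⊓ D) ⊑ (A ⊔ ∃r.(E ⊔ D))  ⇔  ((F ⊓ D) ⊓ (¬A ⊓ ∀r.(¬E ⊓ ¬D))) unsat w.r.t. T
   all branches close; clash {D, ¬D} at an ∃-successor
2. Hence (F ⊓ D) ⊑ (A ⊔ ∃r.(E ⊔ D)): entailed.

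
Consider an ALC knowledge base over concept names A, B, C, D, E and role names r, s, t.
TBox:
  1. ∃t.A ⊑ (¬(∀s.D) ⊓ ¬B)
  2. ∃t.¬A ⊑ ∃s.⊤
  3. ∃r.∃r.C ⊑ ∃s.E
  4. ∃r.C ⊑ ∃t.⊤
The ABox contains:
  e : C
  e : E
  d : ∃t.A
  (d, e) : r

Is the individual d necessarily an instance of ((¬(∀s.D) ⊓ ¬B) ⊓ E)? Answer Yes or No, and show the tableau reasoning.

1. d : ((¬(∀s.D) ⊓ ¬B) ⊓ E)?  L(d) = {∃t.A} ∪ {((∀s.D ⊔ B) ⊔ ¬E)}
   apply at d: ∃t.A⊑(¬(∀s.D) ⊓ ¬B)
   open: L(d) ⊇ {¬B, ¬E, ∀r.∀r.¬C, ∀t.A, ∃s.¬D, …} (+ ∃-successors) — d ∉ ((¬(∀s.D) ⊓ ¬B) ⊓ E) possible
2. Hence d : ((¬(∀s.D) ⊓ ¬B) ⊓ E): not entailed.

No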